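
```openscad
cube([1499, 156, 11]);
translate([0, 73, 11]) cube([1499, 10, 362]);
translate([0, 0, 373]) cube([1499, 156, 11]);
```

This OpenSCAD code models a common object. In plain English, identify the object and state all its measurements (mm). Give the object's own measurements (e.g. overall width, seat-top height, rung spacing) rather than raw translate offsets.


An I-beam lying along x, 1499 mm long. Overall section height 384 mm. Two flanges 156 mm wide (y) and 11 mm thick, one on the floor and one at the top; a web 10 mm thick runs between them, centred on the flange width.


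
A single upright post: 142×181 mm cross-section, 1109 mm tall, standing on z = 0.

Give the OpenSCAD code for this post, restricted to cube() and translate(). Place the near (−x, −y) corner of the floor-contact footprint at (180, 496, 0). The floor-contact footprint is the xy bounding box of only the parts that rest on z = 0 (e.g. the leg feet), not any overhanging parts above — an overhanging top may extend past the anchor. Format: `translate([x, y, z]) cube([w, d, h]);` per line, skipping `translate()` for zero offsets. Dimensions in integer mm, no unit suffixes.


translate([180, 496, 0]) cube([142, 181, 1109]);


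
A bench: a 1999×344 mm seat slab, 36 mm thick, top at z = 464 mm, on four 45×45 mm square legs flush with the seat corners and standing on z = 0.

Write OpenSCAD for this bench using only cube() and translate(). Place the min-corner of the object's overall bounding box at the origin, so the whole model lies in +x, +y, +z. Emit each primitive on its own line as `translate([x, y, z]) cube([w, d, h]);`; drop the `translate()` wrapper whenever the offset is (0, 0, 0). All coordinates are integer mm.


translate([0, 0, 428]) cube([1999, 344, 36]);
cube([45, 45, 428]);
translate([0, 299, 0]) cube([45, 45, 428]);
translate([1954, 0, 0]) cube([45, 45, 428]);
translate([1954, 299, 0]) cube([45, 45, 428]);


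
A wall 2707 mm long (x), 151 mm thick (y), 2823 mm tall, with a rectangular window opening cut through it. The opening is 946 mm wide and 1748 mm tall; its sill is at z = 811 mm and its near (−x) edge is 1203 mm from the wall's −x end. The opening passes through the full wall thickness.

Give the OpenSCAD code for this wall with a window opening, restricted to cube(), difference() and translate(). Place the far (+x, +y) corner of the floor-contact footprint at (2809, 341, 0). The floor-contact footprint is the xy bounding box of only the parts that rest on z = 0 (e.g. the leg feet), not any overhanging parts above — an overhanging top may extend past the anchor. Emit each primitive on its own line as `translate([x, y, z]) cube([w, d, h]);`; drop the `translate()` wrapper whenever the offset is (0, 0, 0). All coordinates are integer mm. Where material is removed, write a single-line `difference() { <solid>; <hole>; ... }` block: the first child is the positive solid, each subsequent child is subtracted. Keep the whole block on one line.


difference() { translate([102, 190, 0]) cube([2707, 151, 2823]); translate([1305, 190, 811]) cube([946, 151, 1748]); }


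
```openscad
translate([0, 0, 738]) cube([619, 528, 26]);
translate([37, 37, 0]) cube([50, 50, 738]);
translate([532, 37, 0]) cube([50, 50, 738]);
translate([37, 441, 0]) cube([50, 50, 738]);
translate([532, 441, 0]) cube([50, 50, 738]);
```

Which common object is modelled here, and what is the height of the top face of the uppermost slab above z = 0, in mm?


A table. The table height is 764 mm.

A 619×528×26 slab sits at z = 738 on four 50 mm square posts — a table. The top surface is at 738 + 26 = 764 mm.


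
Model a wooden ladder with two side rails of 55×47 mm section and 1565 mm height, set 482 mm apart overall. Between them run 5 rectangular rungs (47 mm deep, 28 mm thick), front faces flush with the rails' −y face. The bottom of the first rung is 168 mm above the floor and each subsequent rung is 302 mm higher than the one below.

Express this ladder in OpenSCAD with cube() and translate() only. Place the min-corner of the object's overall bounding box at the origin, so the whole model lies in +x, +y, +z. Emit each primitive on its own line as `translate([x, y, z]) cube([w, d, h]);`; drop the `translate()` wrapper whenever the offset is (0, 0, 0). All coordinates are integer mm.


// rung span = 482 - 2*55 = 372
// rung[k] z = 168 + k*302
cube([55, 47, 1565]);
translate([427, 0, 0]) cube([55, 47, 1565]);
translate([55, 0, 168]) cube([372, 47, 28]);
translate([55, 0, 470]) cube([372, 47, 28]);
translate([55, 0, 772]) cube([372, 47, 28]);
translate([55, 0, 1074]) cube([372, 47, 28]);
translate([55, 0, 1376]) cube([372, 47, 28]);


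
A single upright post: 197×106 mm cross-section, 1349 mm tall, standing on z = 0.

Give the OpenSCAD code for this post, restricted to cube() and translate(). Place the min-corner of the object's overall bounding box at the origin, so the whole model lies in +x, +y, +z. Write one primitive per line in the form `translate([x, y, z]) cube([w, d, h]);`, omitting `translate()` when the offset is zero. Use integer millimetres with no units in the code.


cube([197, 106, 1349]);


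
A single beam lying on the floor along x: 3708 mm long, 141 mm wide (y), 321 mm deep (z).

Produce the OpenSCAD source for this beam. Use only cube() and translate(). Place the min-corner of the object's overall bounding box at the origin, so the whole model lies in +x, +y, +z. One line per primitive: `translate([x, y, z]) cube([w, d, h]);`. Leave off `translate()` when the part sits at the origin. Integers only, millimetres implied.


cube([3708, 141, 321]);


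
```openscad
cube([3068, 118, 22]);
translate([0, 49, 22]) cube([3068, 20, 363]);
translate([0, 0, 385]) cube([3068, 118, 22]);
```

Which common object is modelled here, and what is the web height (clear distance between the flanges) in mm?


An I-beam. The web height is 363 mm.

Two wide flanges with a thin centred web — an I-beam. Overall 407 mm minus two 22 mm flanges gives a web of 407 − 2·22 = 363 mm.


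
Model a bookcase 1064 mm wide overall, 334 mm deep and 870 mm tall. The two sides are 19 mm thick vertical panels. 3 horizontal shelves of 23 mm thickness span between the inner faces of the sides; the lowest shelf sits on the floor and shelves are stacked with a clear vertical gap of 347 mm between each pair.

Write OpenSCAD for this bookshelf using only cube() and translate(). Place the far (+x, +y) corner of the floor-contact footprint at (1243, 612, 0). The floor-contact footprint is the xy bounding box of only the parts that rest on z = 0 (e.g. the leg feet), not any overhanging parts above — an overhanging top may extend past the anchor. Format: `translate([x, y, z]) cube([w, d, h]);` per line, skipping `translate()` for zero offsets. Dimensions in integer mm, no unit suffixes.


translate([179, 278, 0]) cube([19, 334, 870]);
translate([1224, 278, 0]) cube([19, 334, 870]);
translate([198, 278, 0]) cube([1026, 334, 23]);
translate([198, 278, 370]) cube([1026, 334, 23]);
translate([198, 278, 740]) cube([1026, 334, 23]);


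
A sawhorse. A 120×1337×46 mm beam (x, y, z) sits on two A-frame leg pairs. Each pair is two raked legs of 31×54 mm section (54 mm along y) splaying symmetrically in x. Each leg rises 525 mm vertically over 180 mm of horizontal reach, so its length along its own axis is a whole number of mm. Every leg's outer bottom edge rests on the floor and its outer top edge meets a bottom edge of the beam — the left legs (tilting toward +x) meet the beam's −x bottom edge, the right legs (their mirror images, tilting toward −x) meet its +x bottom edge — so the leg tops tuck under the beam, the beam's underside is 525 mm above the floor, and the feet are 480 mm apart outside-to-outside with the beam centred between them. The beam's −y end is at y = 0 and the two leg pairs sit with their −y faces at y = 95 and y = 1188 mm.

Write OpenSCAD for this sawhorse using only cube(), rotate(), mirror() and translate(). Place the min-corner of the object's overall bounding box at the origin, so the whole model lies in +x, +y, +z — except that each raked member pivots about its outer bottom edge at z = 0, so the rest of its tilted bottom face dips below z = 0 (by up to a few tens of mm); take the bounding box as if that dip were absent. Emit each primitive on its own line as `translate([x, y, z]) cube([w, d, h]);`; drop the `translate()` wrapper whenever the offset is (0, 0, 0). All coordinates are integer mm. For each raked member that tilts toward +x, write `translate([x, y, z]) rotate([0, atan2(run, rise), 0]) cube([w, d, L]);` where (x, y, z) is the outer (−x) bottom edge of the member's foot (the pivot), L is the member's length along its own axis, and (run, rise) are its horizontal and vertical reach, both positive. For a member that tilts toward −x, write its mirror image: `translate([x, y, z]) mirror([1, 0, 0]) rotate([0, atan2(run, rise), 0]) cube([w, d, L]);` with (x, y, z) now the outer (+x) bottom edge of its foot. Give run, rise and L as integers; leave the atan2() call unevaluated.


translate([180, 0, 525]) cube([120, 1337, 46]);
translate([0, 95, 0]) rotate([0, atan2(180, 525), 0]) cube([31, 54, 555]);
translate([480, 95, 0]) mirror([1, 0, 0]) rotate([0, atan2(180, 525), 0]) cube([31, 54, 555]);
translate([0, 1188, 0]) rotate([0, atan2(180, 525), 0]) cube([31, 54, 555]);
translate([480, 1188, 0]) mirror([1, 0, 0]) rotate([0, atan2(180, 525), 0]) cube([31, 54, 555]);


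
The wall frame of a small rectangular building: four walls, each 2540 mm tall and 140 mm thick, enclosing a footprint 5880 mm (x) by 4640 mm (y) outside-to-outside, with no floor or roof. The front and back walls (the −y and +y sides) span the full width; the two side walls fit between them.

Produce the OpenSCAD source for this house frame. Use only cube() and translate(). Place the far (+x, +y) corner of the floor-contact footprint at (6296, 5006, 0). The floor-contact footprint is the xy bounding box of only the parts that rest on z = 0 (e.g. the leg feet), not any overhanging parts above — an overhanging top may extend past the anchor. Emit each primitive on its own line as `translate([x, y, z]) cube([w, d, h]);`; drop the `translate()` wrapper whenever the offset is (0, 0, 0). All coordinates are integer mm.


translate([416, 366, 0]) cube([5880, 140, 2540]);
translate([416, 4866, 0]) cube([5880, 140, 2540]);
translate([416, 506, 0]) cube([140, 4360, 2540]);
translate([6156, 506, 0]) cube([140, 4360, 2540]);


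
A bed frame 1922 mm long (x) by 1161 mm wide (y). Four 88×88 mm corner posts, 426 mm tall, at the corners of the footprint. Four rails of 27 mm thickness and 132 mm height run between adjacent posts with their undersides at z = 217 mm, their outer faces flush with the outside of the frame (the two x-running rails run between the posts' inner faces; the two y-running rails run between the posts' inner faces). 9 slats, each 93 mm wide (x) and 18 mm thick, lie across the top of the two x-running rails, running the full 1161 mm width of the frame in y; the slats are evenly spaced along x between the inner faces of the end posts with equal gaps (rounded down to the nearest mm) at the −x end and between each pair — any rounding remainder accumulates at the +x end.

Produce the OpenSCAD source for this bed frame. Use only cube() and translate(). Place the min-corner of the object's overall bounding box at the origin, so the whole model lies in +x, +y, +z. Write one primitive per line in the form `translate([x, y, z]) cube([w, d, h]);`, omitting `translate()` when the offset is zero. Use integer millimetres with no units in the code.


cube([88, 88, 426]);
translate([0, 1073, 0]) cube([88, 88, 426]);
translate([1834, 0, 0]) cube([88, 88, 426]);
translate([1834, 1073, 0]) cube([88, 88, 426]);
translate([88, 0, 217]) cube([1746, 27, 132]);
translate([88, 1134, 217]) cube([1746, 27, 132]);
translate([0, 88, 217]) cube([27, 985, 132]);
translate([1895, 88, 217]) cube([27, 985, 132]);
translate([178, 0, 349]) cube([93, 1161, 18]);
translate([361, 0, 349]) cube([93, 1161, 18]);
translate([544, 0, 349]) cube([93, 1161, 18]);
translate([727, 0, 349]) cube([93, 1161, 18]);
translate([910, 0, 349]) cube([93, 1161, 18]);
translate([1093, 0, 349]) cube([93, 1161, 18]);
translate([1276, 0, 349]) cube([93, 1161, 18]);
translate([1459, 0, 349]) cube([93, 1161, 18]);
translate([1642, 0, 349]) cube([93, 1161, 18]);


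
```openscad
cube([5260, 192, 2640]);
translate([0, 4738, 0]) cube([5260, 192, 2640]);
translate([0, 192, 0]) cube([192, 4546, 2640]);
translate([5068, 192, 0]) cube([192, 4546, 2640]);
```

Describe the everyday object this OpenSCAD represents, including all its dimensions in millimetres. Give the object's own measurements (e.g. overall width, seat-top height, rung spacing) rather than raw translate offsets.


The wall frame of a small rectangular building: four walls, each 2640 mm tall and 192 mm thick, enclosing a footprint 5260 mm (x) by 4930 mm (y) outside-to-outside, with no floor or roof. The front and back walls (the −y and +y sides) span the full width; the two side walls fit between them.


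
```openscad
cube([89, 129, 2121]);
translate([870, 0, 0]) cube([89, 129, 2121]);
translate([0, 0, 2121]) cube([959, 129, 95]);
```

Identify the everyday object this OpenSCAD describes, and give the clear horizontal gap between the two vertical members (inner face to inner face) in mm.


A door frame. The clear opening width is 781 mm.

Two 2121 mm tall posts with a header on top — a door frame. The left jamb is 89 mm wide at x = 0; the right jamb starts at x = 870. The clear opening is 870 − 89 = 781 mm.


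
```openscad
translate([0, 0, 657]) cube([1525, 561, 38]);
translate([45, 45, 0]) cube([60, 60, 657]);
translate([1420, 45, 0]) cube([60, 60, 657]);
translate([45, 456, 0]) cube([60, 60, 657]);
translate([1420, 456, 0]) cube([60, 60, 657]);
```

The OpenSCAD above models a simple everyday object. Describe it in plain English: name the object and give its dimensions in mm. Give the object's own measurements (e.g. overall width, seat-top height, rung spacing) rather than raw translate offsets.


A table: top 1525 mm (x) × 561 mm (y), 38 mm thick, upper face at z = 695 mm, on four 60×60 mm square legs, each inset 45 mm from the nearest pair of top edges from z = 0 to the bottom of the top.


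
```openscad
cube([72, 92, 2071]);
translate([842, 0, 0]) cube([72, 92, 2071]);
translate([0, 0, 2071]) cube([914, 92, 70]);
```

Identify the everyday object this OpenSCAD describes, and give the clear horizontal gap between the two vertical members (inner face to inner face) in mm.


A door frame. The clear opening width is 770 mm.

Two 2071 mm tall posts with a header on top — a door frame. The left jamb is 72 mm wide at x = 0; the right jamb starts at x = 842. The clear opening is 842 − 72 = 770 mm.


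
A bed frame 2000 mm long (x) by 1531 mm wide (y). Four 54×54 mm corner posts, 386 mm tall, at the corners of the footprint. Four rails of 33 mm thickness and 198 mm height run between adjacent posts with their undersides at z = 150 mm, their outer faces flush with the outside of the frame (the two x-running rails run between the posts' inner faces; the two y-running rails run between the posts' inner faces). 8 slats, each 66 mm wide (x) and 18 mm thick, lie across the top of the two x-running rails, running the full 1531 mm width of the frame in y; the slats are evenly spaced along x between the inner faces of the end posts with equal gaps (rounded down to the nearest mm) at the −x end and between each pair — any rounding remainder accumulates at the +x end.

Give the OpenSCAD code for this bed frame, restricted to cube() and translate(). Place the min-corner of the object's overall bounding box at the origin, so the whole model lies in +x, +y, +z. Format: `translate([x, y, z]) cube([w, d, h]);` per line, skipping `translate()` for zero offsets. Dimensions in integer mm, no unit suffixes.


cube([54, 54, 386]);
translate([0, 1477, 0]) cube([54, 54, 386]);
translate([1946, 0, 0]) cube([54, 54, 386]);
translate([1946, 1477, 0]) cube([54, 54, 386]);
translate([54, 0, 150]) cube([1892, 33, 198]);
translate([54, 1498, 150]) cube([1892, 33, 198]);
translate([0, 54, 150]) cube([33, 1423, 198]);
translate([1967, 54, 150]) cube([33, 1423, 198]);
translate([205, 0, 348]) cube([66, 1531, 18]);
translate([422, 0, 348]) cube([66, 1531, 18]);
translate([639, 0, 348]) cube([66, 1531, 18]);
translate([856, 0, 348]) cube([66, 1531, 18]);
translate([1073, 0, 348]) cube([66, 1531, 18]);
translate([1290, 0, 348]) cube([66, 1531, 18]);
translate([1507, 0, 348]) cube([66, 1531, 18]);
translate([1724, 0, 348]) cube([66, 1531, 18]);


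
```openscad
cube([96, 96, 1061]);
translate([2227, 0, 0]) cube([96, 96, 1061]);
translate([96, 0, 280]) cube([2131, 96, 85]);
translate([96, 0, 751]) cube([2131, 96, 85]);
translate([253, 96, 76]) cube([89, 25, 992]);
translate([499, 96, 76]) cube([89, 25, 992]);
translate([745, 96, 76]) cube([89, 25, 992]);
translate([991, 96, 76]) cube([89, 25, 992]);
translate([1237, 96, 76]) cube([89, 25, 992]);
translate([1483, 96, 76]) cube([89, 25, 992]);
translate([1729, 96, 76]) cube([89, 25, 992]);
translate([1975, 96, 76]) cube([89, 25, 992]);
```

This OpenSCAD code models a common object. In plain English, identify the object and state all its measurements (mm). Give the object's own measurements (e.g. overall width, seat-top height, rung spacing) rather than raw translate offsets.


A fence section. Two 96×96 mm posts, 1061 mm tall, stand on the floor with a clear span of 2131 mm between their inner faces. Two horizontal rails of 96×85 mm section span the gap between the posts with their undersides at z = 280 mm and z = 751 mm, flush with the posts' −y face. 8 pickets, each 89 mm wide, 25 mm thick and 992 mm tall, are fixed to the +y face of the rails with their bottoms at z = 76 mm, spaced across the span with a 157 mm gap after the −x post and between neighbouring pickets, with 163 mm left before the +x post.


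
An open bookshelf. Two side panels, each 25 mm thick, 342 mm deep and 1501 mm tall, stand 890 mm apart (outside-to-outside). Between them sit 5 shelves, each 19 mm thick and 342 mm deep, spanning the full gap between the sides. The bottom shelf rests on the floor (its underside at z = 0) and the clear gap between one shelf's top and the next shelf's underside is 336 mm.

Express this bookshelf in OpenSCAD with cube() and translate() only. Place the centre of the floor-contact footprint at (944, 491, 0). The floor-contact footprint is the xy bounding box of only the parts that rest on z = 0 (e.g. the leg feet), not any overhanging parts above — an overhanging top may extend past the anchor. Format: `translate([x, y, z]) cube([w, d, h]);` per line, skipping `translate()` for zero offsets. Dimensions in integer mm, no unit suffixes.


translate([499, 320, 0]) cube([25, 342, 1501]);
translate([1364, 320, 0]) cube([25, 342, 1501]);
translate([524, 320, 0]) cube([840, 342, 19]);
translate([524, 320, 355]) cube([840, 342, 19]);
translate([524, 320, 710]) cube([840, 342, 19]);
translate([524, 320, 1065]) cube([840, 342, 19]);
translate([524, 320, 1420]) cube([840, 342, 19]);


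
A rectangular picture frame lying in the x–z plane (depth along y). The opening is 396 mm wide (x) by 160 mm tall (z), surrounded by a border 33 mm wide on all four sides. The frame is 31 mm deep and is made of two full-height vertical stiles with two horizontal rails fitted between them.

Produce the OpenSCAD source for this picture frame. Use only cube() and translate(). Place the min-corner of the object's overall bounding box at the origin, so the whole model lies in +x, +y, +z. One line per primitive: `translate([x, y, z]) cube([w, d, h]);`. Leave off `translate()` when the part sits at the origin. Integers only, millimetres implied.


cube([33, 31, 226]);
translate([429, 0, 0]) cube([33, 31, 226]);
translate([33, 0, 0]) cube([396, 31, 33]);
translate([33, 0, 193]) cube([396, 31, 33]);


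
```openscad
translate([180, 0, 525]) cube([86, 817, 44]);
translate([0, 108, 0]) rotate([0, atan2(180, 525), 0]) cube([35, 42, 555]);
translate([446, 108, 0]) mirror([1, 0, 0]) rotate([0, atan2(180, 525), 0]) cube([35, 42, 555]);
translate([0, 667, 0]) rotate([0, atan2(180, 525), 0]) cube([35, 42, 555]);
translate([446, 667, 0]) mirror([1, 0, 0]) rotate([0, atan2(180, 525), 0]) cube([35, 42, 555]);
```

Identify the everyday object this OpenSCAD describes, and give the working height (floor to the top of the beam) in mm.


A sawhorse. The overall height is 569 mm.

A beam across two mirrored pairs of raked legs — a sawhorse. The beam's underside is at z = 525 (matching the legs' vertical rise in atan2(180, 525)) and the beam is 44 mm tall, so its top is at 525 + 44 = 569 mm. The raked legs top out at the beam's underside, so that is the highest point.


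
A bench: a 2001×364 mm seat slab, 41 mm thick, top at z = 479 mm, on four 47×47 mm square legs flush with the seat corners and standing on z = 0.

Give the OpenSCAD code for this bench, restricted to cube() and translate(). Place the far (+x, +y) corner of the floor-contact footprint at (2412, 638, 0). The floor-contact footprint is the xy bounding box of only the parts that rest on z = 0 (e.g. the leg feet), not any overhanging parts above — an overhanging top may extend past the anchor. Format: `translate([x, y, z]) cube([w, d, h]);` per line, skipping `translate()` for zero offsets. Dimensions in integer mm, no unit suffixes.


translate([411, 274, 438]) cube([2001, 364, 41]);
translate([411, 274, 0]) cube([47, 47, 438]);
translate([411, 591, 0]) cube([47, 47, 438]);
translate([2365, 274, 0]) cube([47, 47, 438]);
translate([2365, 591, 0]) cube([47, 47, 438]);


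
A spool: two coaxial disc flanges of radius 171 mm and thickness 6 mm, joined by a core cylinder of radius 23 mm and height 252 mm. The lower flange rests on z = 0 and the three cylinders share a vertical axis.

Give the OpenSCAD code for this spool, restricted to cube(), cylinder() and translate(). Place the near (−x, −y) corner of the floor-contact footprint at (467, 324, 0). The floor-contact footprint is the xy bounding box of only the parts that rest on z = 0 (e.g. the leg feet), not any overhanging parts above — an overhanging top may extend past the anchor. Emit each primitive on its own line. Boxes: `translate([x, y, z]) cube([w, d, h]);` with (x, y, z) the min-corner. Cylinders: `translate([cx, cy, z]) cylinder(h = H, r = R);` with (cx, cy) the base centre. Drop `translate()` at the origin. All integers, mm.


translate([638, 495, 0]) cylinder(h = 6, r = 171);
translate([638, 495, 6]) cylinder(h = 252, r = 23);
translate([638, 495, 258]) cylinder(h = 6, r = 171);


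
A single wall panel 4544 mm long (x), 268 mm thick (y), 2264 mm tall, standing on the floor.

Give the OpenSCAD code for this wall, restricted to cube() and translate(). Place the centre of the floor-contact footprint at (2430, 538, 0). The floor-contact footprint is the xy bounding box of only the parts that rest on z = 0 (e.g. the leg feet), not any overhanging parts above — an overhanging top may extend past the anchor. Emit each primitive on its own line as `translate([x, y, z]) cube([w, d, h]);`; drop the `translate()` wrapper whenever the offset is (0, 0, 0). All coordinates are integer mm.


translate([158, 404, 0]) cube([4544, 268, 2264]);


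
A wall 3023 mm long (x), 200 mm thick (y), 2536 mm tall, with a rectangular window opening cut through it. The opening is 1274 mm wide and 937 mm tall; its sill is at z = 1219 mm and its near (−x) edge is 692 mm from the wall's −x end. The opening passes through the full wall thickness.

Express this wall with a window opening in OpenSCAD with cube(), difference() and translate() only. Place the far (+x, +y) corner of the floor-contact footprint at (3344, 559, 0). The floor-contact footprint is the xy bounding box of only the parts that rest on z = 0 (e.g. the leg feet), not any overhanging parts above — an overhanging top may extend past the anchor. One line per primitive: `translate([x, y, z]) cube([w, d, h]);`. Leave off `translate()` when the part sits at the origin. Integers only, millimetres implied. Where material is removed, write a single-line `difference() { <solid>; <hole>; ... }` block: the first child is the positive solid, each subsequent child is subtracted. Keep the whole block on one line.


difference() { translate([321, 359, 0]) cube([3023, 200, 2536]); translate([1013, 359, 1219]) cube([1274, 200, 937]); }


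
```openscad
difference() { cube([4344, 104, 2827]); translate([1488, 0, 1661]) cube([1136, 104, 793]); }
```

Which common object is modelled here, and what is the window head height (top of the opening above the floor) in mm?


A wall with a window opening. The window head height is 2454 mm.

A wall with a rectangular opening subtracted — a window. Sill at z = 1661, opening 793 mm tall, so the head is at 1661 + 793 = 2454 mm.


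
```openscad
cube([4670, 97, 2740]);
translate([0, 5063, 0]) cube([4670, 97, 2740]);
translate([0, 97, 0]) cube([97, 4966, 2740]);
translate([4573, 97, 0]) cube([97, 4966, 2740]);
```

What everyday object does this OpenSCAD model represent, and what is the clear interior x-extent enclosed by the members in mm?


A house (or room) frame. The interior width is 4476 mm.

Four 2740 mm walls enclosing a rectangle with no floor or roof — a room or house frame. Outside width is 4670 mm and wall thickness is 97 mm, so the interior width is 4670 − 2 × 97 = 4476 mm.


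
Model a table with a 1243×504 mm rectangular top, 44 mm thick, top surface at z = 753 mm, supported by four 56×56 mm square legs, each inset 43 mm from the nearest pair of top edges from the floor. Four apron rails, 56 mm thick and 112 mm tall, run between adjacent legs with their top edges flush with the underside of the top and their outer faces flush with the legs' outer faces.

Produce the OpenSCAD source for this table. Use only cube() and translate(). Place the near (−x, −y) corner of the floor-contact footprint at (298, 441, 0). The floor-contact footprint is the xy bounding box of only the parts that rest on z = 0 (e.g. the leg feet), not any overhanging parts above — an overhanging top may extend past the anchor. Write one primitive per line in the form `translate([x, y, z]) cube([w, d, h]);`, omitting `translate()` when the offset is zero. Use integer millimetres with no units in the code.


translate([255, 398, 709]) cube([1243, 504, 44]);
translate([298, 441, 0]) cube([56, 56, 709]);
translate([1399, 441, 0]) cube([56, 56, 709]);
translate([298, 803, 0]) cube([56, 56, 709]);
translate([1399, 803, 0]) cube([56, 56, 709]);
translate([354, 441, 597]) cube([1045, 56, 112]);
translate([354, 803, 597]) cube([1045, 56, 112]);
translate([298, 497, 597]) cube([56, 306, 112]);
translate([1399, 497, 597]) cube([56, 306, 112]);


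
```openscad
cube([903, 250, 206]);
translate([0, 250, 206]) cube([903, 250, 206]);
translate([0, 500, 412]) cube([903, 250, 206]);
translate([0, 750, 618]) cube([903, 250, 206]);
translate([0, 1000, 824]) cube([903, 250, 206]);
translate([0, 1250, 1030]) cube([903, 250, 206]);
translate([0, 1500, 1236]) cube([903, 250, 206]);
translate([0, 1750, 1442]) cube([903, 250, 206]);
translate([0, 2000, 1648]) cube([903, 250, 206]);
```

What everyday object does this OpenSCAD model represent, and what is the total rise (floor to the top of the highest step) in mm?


A staircase. The total rise is 1854 mm.

9 identical blocks, each offset up and back from the previous — a staircase. Each step is 206 mm tall and there are 9 of them, so the total rise is 9 × 206 = 1854 mm.


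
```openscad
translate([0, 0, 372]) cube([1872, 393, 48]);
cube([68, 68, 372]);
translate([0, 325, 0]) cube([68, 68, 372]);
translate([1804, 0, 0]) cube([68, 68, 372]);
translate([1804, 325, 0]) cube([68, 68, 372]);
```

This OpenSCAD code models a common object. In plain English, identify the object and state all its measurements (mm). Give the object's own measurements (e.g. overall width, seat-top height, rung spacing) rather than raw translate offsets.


A bench: a 1872×393 mm seat slab, 48 mm thick, top at z = 420 mm, on four 68×68 mm square legs flush with the seat corners and standing on z = 0.


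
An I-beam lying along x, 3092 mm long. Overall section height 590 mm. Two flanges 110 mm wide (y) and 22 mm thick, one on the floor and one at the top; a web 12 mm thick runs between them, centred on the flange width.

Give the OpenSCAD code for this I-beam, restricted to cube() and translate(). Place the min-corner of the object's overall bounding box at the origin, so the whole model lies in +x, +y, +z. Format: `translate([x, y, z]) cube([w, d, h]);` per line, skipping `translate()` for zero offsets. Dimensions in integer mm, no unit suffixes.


cube([3092, 110, 22]);
translate([0, 49, 22]) cube([3092, 12, 546]);
translate([0, 0, 568]) cube([3092, 110, 22]);


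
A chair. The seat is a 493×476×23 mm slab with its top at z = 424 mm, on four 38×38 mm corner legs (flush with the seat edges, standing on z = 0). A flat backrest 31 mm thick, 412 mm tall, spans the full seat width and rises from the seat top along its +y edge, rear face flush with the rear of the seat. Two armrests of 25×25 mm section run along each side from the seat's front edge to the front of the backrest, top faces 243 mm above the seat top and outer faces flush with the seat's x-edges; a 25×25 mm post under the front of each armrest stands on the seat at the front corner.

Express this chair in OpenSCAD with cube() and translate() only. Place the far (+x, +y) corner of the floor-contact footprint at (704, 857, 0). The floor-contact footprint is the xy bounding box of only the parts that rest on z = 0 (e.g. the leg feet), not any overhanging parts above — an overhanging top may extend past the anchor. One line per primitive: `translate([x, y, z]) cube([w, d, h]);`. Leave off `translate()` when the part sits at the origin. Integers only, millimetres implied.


translate([211, 381, 401]) cube([493, 476, 23]);
translate([211, 381, 0]) cube([38, 38, 401]);
translate([666, 381, 0]) cube([38, 38, 401]);
translate([211, 819, 0]) cube([38, 38, 401]);
translate([666, 819, 0]) cube([38, 38, 401]);
translate([211, 826, 424]) cube([493, 31, 412]);
translate([211, 381, 642]) cube([25, 445, 25]);
translate([679, 381, 642]) cube([25, 445, 25]);
translate([211, 381, 424]) cube([25, 25, 218]);
translate([679, 381, 424]) cube([25, 25, 218]);


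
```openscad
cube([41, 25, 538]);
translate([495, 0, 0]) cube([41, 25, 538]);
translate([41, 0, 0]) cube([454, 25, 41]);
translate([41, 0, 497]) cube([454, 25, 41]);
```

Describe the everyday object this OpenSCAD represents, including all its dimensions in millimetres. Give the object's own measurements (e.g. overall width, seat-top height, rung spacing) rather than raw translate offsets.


A rectangular picture frame lying in the x–z plane (depth along y). The opening is 454 mm wide (x) by 456 mm tall (z), surrounded by a border 41 mm wide on all four sides. The frame is 25 mm deep and is made of two full-height vertical stiles with two horizontal rails fitted between them.


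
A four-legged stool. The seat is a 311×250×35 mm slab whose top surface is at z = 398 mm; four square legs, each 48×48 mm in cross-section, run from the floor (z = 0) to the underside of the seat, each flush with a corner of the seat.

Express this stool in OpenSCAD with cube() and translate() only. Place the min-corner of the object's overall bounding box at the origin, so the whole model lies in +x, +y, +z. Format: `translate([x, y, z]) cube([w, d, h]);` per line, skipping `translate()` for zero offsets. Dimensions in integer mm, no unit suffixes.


translate([0, 0, 363]) cube([311, 250, 35]);
cube([48, 48, 363]);
translate([263, 0, 0]) cube([48, 48, 363]);
translate([0, 202, 0]) cube([48, 48, 363]);
translate([263, 202, 0]) cube([48, 48, 363]);


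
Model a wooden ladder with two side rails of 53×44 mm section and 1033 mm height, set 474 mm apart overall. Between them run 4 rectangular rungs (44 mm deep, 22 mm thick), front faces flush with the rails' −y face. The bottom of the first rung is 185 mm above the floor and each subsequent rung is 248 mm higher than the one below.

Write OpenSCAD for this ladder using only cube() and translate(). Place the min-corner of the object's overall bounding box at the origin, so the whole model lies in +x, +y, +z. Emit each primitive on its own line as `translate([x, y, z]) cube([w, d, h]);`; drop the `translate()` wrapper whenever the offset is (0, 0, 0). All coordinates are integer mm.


cube([53, 44, 1033]);
translate([421, 0, 0]) cube([53, 44, 1033]);
translate([53, 0, 185]) cube([368, 44, 22]);
translate([53, 0, 433]) cube([368, 44, 22]);
translate([53, 0, 681]) cube([368, 44, 22]);
translate([53, 0, 929]) cube([368, 44, 22]);


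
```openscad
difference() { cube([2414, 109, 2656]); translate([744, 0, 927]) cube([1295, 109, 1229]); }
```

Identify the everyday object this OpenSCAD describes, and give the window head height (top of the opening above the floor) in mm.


A wall with a window opening. The window head height is 2156 mm.

A wall with a rectangular opening subtracted — a window. Sill at z = 927, opening 1229 mm tall, so the head is at 927 + 1229 = 2156 mm.


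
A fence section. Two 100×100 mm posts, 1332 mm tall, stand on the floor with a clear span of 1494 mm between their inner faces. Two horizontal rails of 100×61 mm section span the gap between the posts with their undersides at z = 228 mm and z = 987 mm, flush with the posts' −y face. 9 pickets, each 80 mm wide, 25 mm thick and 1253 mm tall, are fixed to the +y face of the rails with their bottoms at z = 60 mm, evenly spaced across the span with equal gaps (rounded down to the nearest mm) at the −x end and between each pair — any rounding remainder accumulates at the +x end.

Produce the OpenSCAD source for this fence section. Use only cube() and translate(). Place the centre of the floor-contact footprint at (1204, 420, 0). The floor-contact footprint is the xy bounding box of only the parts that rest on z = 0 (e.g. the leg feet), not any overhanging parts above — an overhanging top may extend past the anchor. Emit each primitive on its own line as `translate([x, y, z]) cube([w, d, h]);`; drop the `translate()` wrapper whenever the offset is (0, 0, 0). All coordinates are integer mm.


translate([357, 370, 0]) cube([100, 100, 1332]);
translate([1951, 370, 0]) cube([100, 100, 1332]);
translate([457, 370, 228]) cube([1494, 100, 61]);
translate([457, 370, 987]) cube([1494, 100, 61]);
translate([534, 470, 60]) cube([80, 25, 1253]);
translate([691, 470, 60]) cube([80, 25, 1253]);
translate([848, 470, 60]) cube([80, 25, 1253]);
translate([1005, 470, 60]) cube([80, 25, 1253]);
translate([1162, 470, 60]) cube([80, 25, 1253]);
translate([1319, 470, 60]) cube([80, 25, 1253]);
translate([1476, 470, 60]) cube([80, 25, 1253]);
translate([1633, 470, 60]) cube([80, 25, 1253]);
translate([1790, 470, 60]) cube([80, 25, 1253]);


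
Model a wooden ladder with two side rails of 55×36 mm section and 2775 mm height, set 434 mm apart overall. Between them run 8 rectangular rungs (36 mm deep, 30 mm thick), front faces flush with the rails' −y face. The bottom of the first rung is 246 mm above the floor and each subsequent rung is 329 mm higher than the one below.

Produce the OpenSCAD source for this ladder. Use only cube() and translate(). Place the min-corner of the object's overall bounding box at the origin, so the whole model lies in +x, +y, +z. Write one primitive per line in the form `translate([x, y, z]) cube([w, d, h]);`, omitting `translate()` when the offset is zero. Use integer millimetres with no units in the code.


cube([55, 36, 2775]);
translate([379, 0, 0]) cube([55, 36, 2775]);
translate([55, 0, 246]) cube([324, 36, 30]);
translate([55, 0, 575]) cube([324, 36, 30]);
translate([55, 0, 904]) cube([324, 36, 30]);
translate([55, 0, 1233]) cube([324, 36, 30]);
translate([55, 0, 1562]) cube([324, 36, 30]);
translate([55, 0, 1891]) cube([324, 36, 30]);
translate([55, 0, 2220]) cube([324, 36, 30]);
translate([55, 0, 2549]) cube([324, 36, 30]);


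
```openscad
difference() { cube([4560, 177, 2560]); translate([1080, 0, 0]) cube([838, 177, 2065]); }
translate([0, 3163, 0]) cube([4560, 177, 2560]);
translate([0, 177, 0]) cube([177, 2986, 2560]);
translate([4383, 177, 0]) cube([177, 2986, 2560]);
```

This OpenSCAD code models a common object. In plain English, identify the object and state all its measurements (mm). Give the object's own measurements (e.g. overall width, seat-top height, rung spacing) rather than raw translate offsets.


A single room: four walls, each 2560 mm tall and 177 mm thick, enclosing an outside footprint 4560×3340 mm (x × y), no floor or roof. The front and back walls (−y and +y sides) run the full x-width; the side walls fit between their inner faces. A door opening 838 mm wide and 2065 mm tall is cut through the front wall from the floor up, its −x edge 1080 mm from the wall's −x end.


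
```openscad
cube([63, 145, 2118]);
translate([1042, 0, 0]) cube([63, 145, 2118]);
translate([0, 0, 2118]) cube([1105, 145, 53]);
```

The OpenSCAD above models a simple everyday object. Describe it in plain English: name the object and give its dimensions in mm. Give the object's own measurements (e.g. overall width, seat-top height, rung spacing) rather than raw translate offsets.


A door frame. The clear opening is 979 mm wide and 2118 mm high. Two 63 mm wide jambs, 145 mm deep, stand either side of the opening from the floor to the top of the opening. A 53 mm thick head sits across the top of both jambs, spanning the full outside width of the frame.


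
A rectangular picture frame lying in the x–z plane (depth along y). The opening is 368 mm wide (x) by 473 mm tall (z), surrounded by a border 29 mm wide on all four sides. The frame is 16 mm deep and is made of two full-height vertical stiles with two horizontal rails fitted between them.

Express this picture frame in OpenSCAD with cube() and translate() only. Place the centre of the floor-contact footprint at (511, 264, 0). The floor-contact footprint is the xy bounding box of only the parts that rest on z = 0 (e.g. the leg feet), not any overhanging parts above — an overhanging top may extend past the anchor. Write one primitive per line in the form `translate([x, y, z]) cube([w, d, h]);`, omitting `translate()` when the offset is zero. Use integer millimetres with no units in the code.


translate([298, 256, 0]) cube([29, 16, 531]);
translate([695, 256, 0]) cube([29, 16, 531]);
translate([327, 256, 0]) cube([368, 16, 29]);
translate([327, 256, 502]) cube([368, 16, 29]);


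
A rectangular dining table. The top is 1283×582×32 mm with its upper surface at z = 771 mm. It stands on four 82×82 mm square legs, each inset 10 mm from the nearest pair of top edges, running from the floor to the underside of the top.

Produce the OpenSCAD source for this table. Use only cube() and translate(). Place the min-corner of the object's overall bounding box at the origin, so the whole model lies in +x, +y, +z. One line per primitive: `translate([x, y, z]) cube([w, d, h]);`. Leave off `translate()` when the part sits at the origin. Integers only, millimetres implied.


translate([0, 0, 739]) cube([1283, 582, 32]);
translate([10, 10, 0]) cube([82, 82, 739]);
translate([1191, 10, 0]) cube([82, 82, 739]);
translate([10, 490, 0]) cube([82, 82, 739]);
translate([1191, 490, 0]) cube([82, 82, 739]);


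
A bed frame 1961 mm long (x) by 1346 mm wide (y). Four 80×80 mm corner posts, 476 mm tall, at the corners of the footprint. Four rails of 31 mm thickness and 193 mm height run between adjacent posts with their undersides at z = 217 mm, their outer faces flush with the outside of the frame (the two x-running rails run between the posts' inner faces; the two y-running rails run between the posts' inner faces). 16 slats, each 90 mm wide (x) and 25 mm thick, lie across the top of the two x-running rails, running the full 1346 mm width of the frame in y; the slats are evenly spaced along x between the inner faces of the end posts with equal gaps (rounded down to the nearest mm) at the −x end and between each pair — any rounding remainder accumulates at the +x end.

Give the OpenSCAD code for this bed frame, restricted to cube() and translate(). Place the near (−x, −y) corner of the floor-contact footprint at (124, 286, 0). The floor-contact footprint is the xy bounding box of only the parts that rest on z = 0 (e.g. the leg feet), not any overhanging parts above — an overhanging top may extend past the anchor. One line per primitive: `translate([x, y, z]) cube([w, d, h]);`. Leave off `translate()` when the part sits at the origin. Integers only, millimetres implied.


translate([124, 286, 0]) cube([80, 80, 476]);
translate([124, 1552, 0]) cube([80, 80, 476]);
translate([2005, 286, 0]) cube([80, 80, 476]);
translate([2005, 1552, 0]) cube([80, 80, 476]);
translate([204, 286, 217]) cube([1801, 31, 193]);
translate([204, 1601, 217]) cube([1801, 31, 193]);
translate([124, 366, 217]) cube([31, 1186, 193]);
translate([2054, 366, 217]) cube([31, 1186, 193]);
translate([225, 286, 410]) cube([90, 1346, 25]);
translate([336, 286, 410]) cube([90, 1346, 25]);
translate([447, 286, 410]) cube([90, 1346, 25]);
translate([558, 286, 410]) cube([90, 1346, 25]);
translate([669, 286, 410]) cube([90, 1346, 25]);
translate([780, 286, 410]) cube([90, 1346, 25]);
translate([891, 286, 410]) cube([90, 1346, 25]);
translate([1002, 286, 410]) cube([90, 1346, 25]);
translate([1113, 286, 410]) cube([90, 1346, 25]);
translate([1224, 286, 410]) cube([90, 1346, 25]);
translate([1335, 286, 410]) cube([90, 1346, 25]);
translate([1446, 286, 410]) cube([90, 1346, 25]);
translate([1557, 286, 410]) cube([90, 1346, 25]);
translate([1668, 286, 410]) cube([90, 1346, 25]);
translate([1779, 286, 410]) cube([90, 1346, 25]);
translate([1890, 286, 410]) cube([90, 1346, 25]);
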